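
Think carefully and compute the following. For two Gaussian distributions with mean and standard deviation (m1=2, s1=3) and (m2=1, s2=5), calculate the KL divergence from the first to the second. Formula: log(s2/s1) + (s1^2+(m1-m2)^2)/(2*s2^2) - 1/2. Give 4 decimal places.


KL divergence between normal distributions:
KL = log(s2/s1) + (s1^2 + (m1-m2)^2)/(2*s2^2) - 1/2.
log(5/3) = 0.510826.
(3^2 + (2-1)^2)/(2*5^2) = (9 + 1)/50 = 0.2.
KL = 0.510826 + 0.2 - 0.5 = 0.2108

0.2108


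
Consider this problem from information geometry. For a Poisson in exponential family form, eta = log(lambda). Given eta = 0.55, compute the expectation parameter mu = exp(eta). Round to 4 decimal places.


Expectation parameter for Poisson exponential family:
mu = exp(eta).
eta = 0.55.
mu = exp(0.55) = 1.7333

1.7333


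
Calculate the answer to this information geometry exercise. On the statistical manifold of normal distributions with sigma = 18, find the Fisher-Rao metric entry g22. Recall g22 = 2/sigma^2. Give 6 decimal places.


For the 2-parameter normal family, the Fisher metric has:
  g11 = 1/sigma^2, g22 = 2/sigma^2.
sigma = 18, sigma^2 = 324.
g22 = 0.006173

0.006173


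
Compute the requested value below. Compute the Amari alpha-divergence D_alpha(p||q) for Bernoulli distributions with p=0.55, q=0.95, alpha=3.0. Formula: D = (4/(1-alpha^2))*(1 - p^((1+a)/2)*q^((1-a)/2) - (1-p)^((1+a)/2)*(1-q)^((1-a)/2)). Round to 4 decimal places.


Amari alpha-divergence:
D = (4/(1-alpha^2))*(1 - p^((1+a)/2)*q^((1-a)/2) - (1-p)^((1+a)/2)*(1-q)^((1-a)/2)).
alpha = 3.0, p = 0.55, q = 0.95.
e1 = (1+alpha)/2 = 2.0, e2 = (1-alpha)/2 = -1.0.
t1 = p^e1 * q^e2 = 0.55^2.0 * 0.95^-1.0 = 0.318421.
t2 = (1-p)^e1 * (1-q)^e2 = 0.45^2.0 * 0.05^-1.0 = 4.05.
4/(1-alpha^2) = -0.5.
D = -0.5*(1 - 0.318421 - 4.05) = 1.6842

1.6842


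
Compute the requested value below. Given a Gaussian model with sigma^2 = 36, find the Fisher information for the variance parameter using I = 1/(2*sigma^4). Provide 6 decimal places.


Fisher information for variance: I(sigma^2) = 1/(2*sigma^4).
sigma^2 = 36, so sigma^4 = 1296.
I = 1/(2*1296) = 1/2592 = 0.000386

0.000386


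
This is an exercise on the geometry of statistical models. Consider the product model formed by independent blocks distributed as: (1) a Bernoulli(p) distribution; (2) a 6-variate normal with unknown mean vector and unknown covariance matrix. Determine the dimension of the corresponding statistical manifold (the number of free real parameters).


The dimension of a statistical manifold equals the number of free
(independent) real parameters of the model. For a product of independent
blocks the parameter counts add.
- Bernoulli (p): 1.
- 6-variate normal: 6 (mean) + 6*7/2 = 21 (symmetric covariance) = 27.
Total = 1 + 27 = 28.
Dimension = 28

28


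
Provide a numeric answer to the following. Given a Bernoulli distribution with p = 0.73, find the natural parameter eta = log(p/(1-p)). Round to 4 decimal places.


Natural parameter for Bernoulli: eta = log(p/(1-p)).
p = 0.73, 1-p = 0.27.
p/(1-p) = 2.703704.
eta = log(2.703704) = 0.9946

0.9946


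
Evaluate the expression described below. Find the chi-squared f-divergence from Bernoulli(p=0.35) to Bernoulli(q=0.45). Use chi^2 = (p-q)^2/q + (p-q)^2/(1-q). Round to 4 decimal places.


Chi-squared divergence between Bernoulli distributions:
chi^2 = (p-q)^2/q + (p-q)^2/(1-q).
p = 0.35, q = 0.45, p-q = -0.1.
(p-q)^2 = 0.01.
term1 = 0.01/0.45 = 0.022222.
term2 = 0.01/0.55 = 0.018182.
chi^2 = 0.022222 + 0.018182 = 0.0404

0.0404


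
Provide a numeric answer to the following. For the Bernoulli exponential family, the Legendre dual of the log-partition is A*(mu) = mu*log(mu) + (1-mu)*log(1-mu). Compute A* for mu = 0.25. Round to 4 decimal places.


Legendre transform for Bernoulli:
A*(mu) = mu*log(mu) + (1-mu)*log(1-mu).
mu = 0.25, 1-mu = 0.75.
mu*log(mu) = 0.25*log(0.25) = -0.346574.
(1-mu)*log(1-mu) = 0.75*log(0.75) = -0.215762.
A* = -0.346574 + -0.215762 = -0.5623

-0.5623


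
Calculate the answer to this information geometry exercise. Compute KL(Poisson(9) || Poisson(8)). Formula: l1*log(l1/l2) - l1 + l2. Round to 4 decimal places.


KL divergence for Poisson:
KL = l1*log(l1/l2) - l1 + l2.
l1 = 9, l2 = 8.
log(9/8) = 0.117783.
l1*log(l1/l2) = 9 * 0.117783 = 1.060047.
KL = 1.060047 - 9 + 8 = 0.0600

0.0600


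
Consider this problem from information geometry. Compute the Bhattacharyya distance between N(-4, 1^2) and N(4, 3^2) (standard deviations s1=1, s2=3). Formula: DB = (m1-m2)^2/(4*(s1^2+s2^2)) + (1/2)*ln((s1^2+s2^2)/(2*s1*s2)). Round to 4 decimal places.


Bhattacharyya distance between two Gaussians:
DB = (m1-m2)^2/(4*(s1^2+s2^2)) + (1/2)*ln((s1^2+s2^2)/(2*s1*s2)).
(m1-m2)^2 = (-8)^2 = 64.
s1^2+s2^2 = 1 + 9 = 10.
term1 = 64/40 = 1.6.
term2 = 0.5*ln(10/6.0) = 0.255413.
DB = 1.6 + 0.255413 = 1.8554

1.8554


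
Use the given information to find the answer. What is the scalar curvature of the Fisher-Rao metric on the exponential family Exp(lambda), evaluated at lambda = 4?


This family has a single free parameter, so its statistical manifold
is 1-dimensional. The Riemann curvature tensor of any 1-dimensional
Riemannian manifold vanishes identically, so R = 0.

0


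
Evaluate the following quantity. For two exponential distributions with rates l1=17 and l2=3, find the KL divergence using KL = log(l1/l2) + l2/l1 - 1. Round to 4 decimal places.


KL divergence for exponential family:
KL = log(l1/l2) + l2/l1 - 1.
log(17/3) = 1.734601.
3/17 = 0.176471.
KL = 1.734601 + 0.176471 - 1 = 0.9111

0.9111


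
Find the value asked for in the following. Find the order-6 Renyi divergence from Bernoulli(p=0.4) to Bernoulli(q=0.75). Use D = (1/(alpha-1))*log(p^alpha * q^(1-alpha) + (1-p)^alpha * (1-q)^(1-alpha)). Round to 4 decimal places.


Renyi divergence of order alpha between Bernoulli distributions:
D = (1/(alpha-1))*log(p^alpha * q^(1-alpha) + (1-p)^alpha * (1-q)^(1-alpha)).
alpha = 6, p = 0.4, q = 0.75.
p^alpha * q^(1-alpha) = 0.4^6 * 0.75^-5 = 0.017261.
(1-p)^alpha * (1-q)^(1-alpha) = 0.6^6 * 0.25^-5 = 47.775744.
sum = 0.017261 + 47.775744 = 47.793005.
D = (1/5)*log(47.793005) = 0.7734

0.7734


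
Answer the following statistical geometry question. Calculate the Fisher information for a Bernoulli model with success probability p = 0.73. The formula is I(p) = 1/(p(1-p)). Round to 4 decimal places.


For Bernoulli(p), Fisher information is I(p) = 1/(p*(1-p)).
p = 0.73, 1-p = 0.27.
p*(1-p) = 0.1971.
I(p) = 1/0.1971 = 5.0736

5.0736


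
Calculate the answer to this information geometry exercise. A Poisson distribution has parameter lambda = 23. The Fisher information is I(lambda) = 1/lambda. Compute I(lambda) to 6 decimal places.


Fisher information for Poisson: I(lambda) = 1/lambda.
lambda = 23.
I(lambda) = 1/23 = 0.043478

0.043478


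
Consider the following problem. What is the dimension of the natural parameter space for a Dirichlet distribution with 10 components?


Exponential family dimension calculation:
Dirichlet with 10 components has 10 natural parameters.

10


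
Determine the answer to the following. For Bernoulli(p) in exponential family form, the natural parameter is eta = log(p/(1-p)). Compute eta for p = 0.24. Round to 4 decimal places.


Natural parameter for Bernoulli: eta = log(p/(1-p)).
p = 0.24, 1-p = 0.76.
p/(1-p) = 0.315789.
eta = log(0.315789) = -1.1527

-1.1527


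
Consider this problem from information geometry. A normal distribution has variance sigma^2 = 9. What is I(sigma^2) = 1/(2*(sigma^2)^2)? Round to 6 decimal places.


Fisher information for variance: I(sigma^2) = 1/(2*sigma^4).
sigma^2 = 9, so sigma^4 = 81.
I = 1/(2*81) = 1/162 = 0.006173

0.006173


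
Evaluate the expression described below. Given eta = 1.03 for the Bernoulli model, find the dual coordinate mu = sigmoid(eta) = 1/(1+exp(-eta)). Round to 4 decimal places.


Dual coordinate (expectation parameter) for Bernoulli:
mu = 1/(1+exp(-eta)).
eta = 1.03.
exp(-eta) = exp(-1.03) = 0.357007.
mu = 1/(1+0.357007) = 0.7369

0.7369


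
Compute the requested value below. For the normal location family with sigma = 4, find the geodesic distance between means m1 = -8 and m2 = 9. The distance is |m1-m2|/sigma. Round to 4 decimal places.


On the fixed-variance normal subfamily, geodesic distance = |m1-m2|/sigma.
|-8 - 9| = 17.
sigma = 4.
d = 17/4 = 4.2500

4.2500


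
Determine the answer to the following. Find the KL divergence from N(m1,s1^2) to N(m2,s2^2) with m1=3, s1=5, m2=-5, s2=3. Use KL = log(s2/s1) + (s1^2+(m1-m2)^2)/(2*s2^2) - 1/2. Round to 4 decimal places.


KL divergence between normal distributions:
KL = log(s2/s1) + (s1^2 + (m1-m2)^2)/(2*s2^2) - 1/2.
log(3/5) = -0.510826.
(5^2 + (3--5)^2)/(2*3^2) = (25 + 64)/18 = 4.944444.
KL = -0.510826 + 4.944444 - 0.5 = 3.9336

3.9336


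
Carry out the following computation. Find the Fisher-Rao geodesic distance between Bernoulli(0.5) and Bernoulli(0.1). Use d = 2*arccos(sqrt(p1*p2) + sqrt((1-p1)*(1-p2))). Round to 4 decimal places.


Geodesic distance on Bernoulli manifold:
d(p1,p2) = 2*arccos(sqrt(p1*p2) + sqrt((1-p1)*(1-p2))).
sqrt(p1*p2) = sqrt(0.5*0.1) = 0.223607.
sqrt((1-p1)*(1-p2)) = sqrt(0.5*0.9) = 0.67082.
arg = 0.223607 + 0.67082 = 0.894427.
d = 2*arccos(0.894427) = 0.9273

0.9273


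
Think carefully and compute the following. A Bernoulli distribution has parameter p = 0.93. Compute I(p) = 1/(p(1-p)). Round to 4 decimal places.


For Bernoulli(p), Fisher information is I(p) = 1/(p*(1-p)).
p = 0.93, 1-p = 0.07.
p*(1-p) = 0.0651.
I(p) = 1/0.0651 = 15.3610

15.3610


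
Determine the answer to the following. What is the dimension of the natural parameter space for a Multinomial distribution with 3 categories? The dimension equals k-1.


Exponential family dimension calculation:
For Multinomial with k=3 categories, dim = k-1 = 2.

2


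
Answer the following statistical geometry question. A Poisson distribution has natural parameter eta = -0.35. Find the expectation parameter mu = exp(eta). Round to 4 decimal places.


Expectation parameter for Poisson exponential family:
mu = exp(eta).
eta = -0.35.
mu = exp(-0.35) = 0.7047

0.7047


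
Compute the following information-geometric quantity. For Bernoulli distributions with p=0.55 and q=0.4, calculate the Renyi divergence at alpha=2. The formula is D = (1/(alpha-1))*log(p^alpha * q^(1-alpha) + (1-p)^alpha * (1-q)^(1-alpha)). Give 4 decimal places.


Renyi divergence of order alpha between Bernoulli distributions:
D = (1/(alpha-1))*log(p^alpha * q^(1-alpha) + (1-p)^alpha * (1-q)^(1-alpha)).
alpha = 2, p = 0.55, q = 0.4.
p^alpha * q^(1-alpha) = 0.55^2 * 0.4^-1 = 0.75625.
(1-p)^alpha * (1-q)^(1-alpha) = 0.45^2 * 0.6^-1 = 0.3375.
sum = 0.75625 + 0.3375 = 1.09375.
D = (1/1)*log(1.09375) = 0.0896

0.0896


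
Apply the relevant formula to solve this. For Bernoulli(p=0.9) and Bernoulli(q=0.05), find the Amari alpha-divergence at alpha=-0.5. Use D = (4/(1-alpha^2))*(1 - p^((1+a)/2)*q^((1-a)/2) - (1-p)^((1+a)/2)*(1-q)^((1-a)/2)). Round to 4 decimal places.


Amari alpha-divergence:
D = (4/(1-alpha^2))*(1 - p^((1+a)/2)*q^((1-a)/2) - (1-p)^((1+a)/2)*(1-q)^((1-a)/2)).
alpha = -0.5, p = 0.9, q = 0.05.
e1 = (1+alpha)/2 = 0.25, e2 = (1-alpha)/2 = 0.75.
t1 = p^e1 * q^e2 = 0.9^0.25 * 0.05^0.75 = 0.102988.
t2 = (1-p)^e1 * (1-q)^e2 = 0.1^0.25 * 0.95^0.75 = 0.541119.
4/(1-alpha^2) = 5.333333.
D = 5.333333*(1 - 0.102988 - 0.541119) = 1.8981

1.8981


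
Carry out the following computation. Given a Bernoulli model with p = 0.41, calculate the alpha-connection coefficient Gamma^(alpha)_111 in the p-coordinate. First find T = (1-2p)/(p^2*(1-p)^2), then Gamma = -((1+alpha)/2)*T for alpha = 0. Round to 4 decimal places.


Skewness (Amari-Chentsov) tensor: T = (1-2p)/(p^2*(1-p)^2).
p = 0.41, 1-2p = 0.18, p^2 = 0.1681, (1-p)^2 = 0.3481.
T = 0.18/(0.1681 * 0.3481) = 3.076102.
In the p-coordinate, Gamma^(alpha) = Gamma^(0) - (alpha/2)*T with Gamma^(0) = (1/2)*g'(p) = -T/2,
so Gamma^(alpha) = -((1+alpha)/2)*T.
alpha = 0, -(1+alpha)/2 = -0.5.
Gamma = -0.5 * 3.076102 = -1.5381

-1.5381


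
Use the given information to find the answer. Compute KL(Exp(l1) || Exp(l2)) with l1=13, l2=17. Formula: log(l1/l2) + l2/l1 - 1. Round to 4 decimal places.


KL divergence for exponential family:
KL = log(l1/l2) + l2/l1 - 1.
log(13/17) = -0.268264.
17/13 = 1.307692.
KL = -0.268264 + 1.307692 - 1 = 0.0394

0.0394


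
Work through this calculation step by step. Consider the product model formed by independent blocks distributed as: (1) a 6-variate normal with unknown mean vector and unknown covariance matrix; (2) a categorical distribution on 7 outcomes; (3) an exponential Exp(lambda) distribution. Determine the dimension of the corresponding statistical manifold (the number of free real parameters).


The dimension of a statistical manifold equals the number of free
(independent) real parameters of the model. For a product of independent
blocks the parameter counts add.
- 6-variate normal: 6 (mean) + 6*7/2 = 21 (symmetric covariance) = 27.
- categorical on 7 outcomes (probabilities sum to 1): 7-1 = 6.
- exponential (lambda): 1.
Total = 27 + 6 + 1 = 34.
Dimension = 34

34


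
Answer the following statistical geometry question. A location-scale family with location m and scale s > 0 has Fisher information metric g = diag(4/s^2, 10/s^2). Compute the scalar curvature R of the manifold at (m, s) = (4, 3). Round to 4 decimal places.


The metric has the form g = (A dm^2 + B ds^2)/s^2 with A = 4, B = 10.
Substitute u = sqrt(A/B)*m: g = B*(du^2 + ds^2)/s^2, i.e. B times the
Poincare upper half-plane metric, which has constant Gaussian curvature -1.
Scaling a 2D metric by a constant c divides the Gaussian curvature by c,
so K = -1/B = -1/(10) = -0.1000 everywhere (the point (m, s) = (4, 3) is irrelevant:
the curvature is constant).
Scalar curvature in dimension 2: R = 2K = -2/(10) = -0.2000.

-0.2000


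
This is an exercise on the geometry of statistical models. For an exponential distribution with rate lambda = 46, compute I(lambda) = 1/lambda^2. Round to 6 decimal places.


Fisher information for exponential: I(lambda) = 1/lambda^2.
lambda = 46, lambda^2 = 2116.
I = 1/2116 = 0.000473

0.000473


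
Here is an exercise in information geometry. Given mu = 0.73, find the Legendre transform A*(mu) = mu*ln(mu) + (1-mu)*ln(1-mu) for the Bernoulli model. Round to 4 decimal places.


Legendre transform for Bernoulli:
A*(mu) = mu*log(mu) + (1-mu)*log(1-mu).
mu = 0.73, 1-mu = 0.27.
mu*log(mu) = 0.73*log(0.73) = -0.229739.
(1-mu)*log(1-mu) = 0.27*log(0.27) = -0.35352.
A* = -0.229739 + -0.35352 = -0.5833

-0.5833


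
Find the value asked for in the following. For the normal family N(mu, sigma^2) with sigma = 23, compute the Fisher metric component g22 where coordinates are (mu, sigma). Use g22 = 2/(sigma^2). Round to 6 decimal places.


For the 2-parameter normal family, the Fisher metric has:
  g11 = 1/sigma^2, g22 = 2/sigma^2.
sigma = 23, sigma^2 = 529.
g22 = 0.003781

0.003781


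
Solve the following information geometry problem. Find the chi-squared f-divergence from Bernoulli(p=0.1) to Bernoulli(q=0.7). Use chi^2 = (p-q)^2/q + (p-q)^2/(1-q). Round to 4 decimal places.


Chi-squared divergence between Bernoulli distributions:
chi^2 = (p-q)^2/q + (p-q)^2/(1-q).
p = 0.1, q = 0.7, p-q = -0.6.
(p-q)^2 = 0.36.
term1 = 0.36/0.7 = 0.514286.
term2 = 0.36/0.3 = 1.2.
chi^2 = 0.514286 + 1.2 = 1.7143

1.7143


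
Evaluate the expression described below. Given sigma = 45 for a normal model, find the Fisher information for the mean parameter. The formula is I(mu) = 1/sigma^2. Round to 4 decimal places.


The Fisher information for the mean of a normal distribution is I(mu) = 1/sigma^2.
sigma = 45, so sigma^2 = 2025.
I(mu) = 1/2025 = 0.0005

0.0005


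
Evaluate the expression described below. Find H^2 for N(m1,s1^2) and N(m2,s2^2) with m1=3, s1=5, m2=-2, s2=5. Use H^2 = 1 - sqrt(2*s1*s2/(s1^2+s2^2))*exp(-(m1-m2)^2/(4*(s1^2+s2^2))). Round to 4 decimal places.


Squared Hellinger distance for Gaussians:
H^2 = 1 - sqrt(2*s1*s2/(s1^2+s2^2)) * exp(-(m1-m2)^2/(4*(s1^2+s2^2))).
s1^2 = 25, s2^2 = 25, s1^2+s2^2 = 50.
sqrt(2*5*5/(50)) = 1.0.
(m1-m2)^2 = (5)^2 = 25.
exp(-25/(4*50)) = exp(-0.125) = 0.882497.
H^2 = 1 - 1.0*0.882497 = 0.1175

0.1175


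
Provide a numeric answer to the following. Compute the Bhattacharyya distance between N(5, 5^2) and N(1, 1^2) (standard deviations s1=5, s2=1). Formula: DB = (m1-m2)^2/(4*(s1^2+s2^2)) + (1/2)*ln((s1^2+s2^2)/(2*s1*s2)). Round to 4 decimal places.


Bhattacharyya distance between two Gaussians:
DB = (m1-m2)^2/(4*(s1^2+s2^2)) + (1/2)*ln((s1^2+s2^2)/(2*s1*s2)).
(m1-m2)^2 = (4)^2 = 16.
s1^2+s2^2 = 25 + 1 = 26.
term1 = 16/104 = 0.153846.
term2 = 0.5*ln(26/10.0) = 0.477756.
DB = 0.153846 + 0.477756 = 0.6316

0.6316


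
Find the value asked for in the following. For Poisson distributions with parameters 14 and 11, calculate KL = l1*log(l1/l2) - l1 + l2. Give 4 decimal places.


KL divergence for Poisson:
KL = l1*log(l1/l2) - l1 + l2.
l1 = 14, l2 = 11.
log(14/11) = 0.241162.
l1*log(l1/l2) = 14 * 0.241162 = 3.376269.
KL = 3.376269 - 14 + 11 = 0.3763

0.3763


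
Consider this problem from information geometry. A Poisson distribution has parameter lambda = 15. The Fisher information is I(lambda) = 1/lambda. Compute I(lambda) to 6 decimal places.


Fisher information for Poisson: I(lambda) = 1/lambda.
lambda = 15.
I(lambda) = 1/15 = 0.066667

0.066667


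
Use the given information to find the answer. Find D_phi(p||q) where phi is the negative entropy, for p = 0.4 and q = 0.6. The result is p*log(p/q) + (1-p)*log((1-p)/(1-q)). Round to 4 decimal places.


Bregman divergence with negative entropy generator:
D = p*log(p/q) + (1-p)*log((1-p)/(1-q)).
p = 0.4, q = 0.6.
p*log(p/q) = 0.4*log(0.4/0.6) = -0.162186.
(1-p)*log((1-p)/(1-q)) = 0.6*log(0.6/0.4) = 0.243279.
D = -0.162186 + 0.243279 = 0.0811

0.0811


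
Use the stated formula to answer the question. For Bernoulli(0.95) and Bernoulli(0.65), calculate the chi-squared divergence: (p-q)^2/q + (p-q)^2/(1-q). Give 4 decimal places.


Chi-squared divergence between Bernoulli distributions:
chi^2 = (p-q)^2/q + (p-q)^2/(1-q).
p = 0.95, q = 0.65, p-q = 0.3.
(p-q)^2 = 0.09.
term1 = 0.09/0.65 = 0.138462.
term2 = 0.09/0.35 = 0.257143.
chi^2 = 0.138462 + 0.257143 = 0.3956

0.3956


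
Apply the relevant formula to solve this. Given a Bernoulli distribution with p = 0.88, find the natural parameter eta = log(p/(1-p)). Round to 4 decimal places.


Natural parameter for Bernoulli: eta = log(p/(1-p)).
p = 0.88, 1-p = 0.12.
p/(1-p) = 7.333333.
eta = log(7.333333) = 1.9924

1.9924


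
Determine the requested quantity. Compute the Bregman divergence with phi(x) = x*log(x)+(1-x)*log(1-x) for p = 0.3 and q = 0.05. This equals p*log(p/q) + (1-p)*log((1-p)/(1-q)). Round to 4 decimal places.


Bregman divergence with negative entropy generator:
D = p*log(p/q) + (1-p)*log((1-p)/(1-q)).
p = 0.3, q = 0.05.
p*log(p/q) = 0.3*log(0.3/0.05) = 0.537528.
(1-p)*log((1-p)/(1-q)) = 0.7*log(0.7/0.95) = -0.213767.
D = 0.537528 + -0.213767 = 0.3238

0.3238


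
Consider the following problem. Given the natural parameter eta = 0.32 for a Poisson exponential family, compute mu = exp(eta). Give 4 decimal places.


Expectation parameter for Poisson exponential family:
mu = exp(eta).
eta = 0.32.
mu = exp(0.32) = 1.3771

1.3771


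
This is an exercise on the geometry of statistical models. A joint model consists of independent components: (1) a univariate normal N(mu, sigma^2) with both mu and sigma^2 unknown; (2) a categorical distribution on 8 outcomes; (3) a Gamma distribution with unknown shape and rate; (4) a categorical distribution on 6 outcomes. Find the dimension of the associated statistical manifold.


The dimension of a statistical manifold equals the number of free
(independent) real parameters of the model. For a product of independent
blocks the parameter counts add.
- normal (mu, sigma^2): 2.
- categorical on 8 outcomes (probabilities sum to 1): 8-1 = 7.
- Gamma (shape, rate): 2.
- categorical on 6 outcomes (probabilities sum to 1): 6-1 = 5.
Total = 2 + 7 + 2 + 5 = 16.
Dimension = 16

16


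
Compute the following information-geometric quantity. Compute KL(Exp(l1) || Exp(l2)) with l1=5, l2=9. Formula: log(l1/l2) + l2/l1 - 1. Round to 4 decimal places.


KL divergence for exponential family:
KL = log(l1/l2) + l2/l1 - 1.
log(5/9) = -0.587787.
9/5 = 1.8.
KL = -0.587787 + 1.8 - 1 = 0.2122

0.2122


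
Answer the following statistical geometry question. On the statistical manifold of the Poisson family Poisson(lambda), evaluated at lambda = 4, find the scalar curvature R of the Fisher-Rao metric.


This family has a single free parameter, so its statistical manifold
is 1-dimensional. The Riemann curvature tensor of any 1-dimensional
Riemannian manifold vanishes identically, so R = 0.

0


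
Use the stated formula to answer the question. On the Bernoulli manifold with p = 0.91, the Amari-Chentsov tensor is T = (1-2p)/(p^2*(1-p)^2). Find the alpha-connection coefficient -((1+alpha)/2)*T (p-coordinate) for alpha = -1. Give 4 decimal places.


Skewness (Amari-Chentsov) tensor: T = (1-2p)/(p^2*(1-p)^2).
p = 0.91, 1-2p = -0.82, p^2 = 0.8281, (1-p)^2 = 0.0081.
T = -0.82/(0.8281 * 0.0081) = -122.249206.
In the p-coordinate, Gamma^(alpha) = Gamma^(0) - (alpha/2)*T with Gamma^(0) = (1/2)*g'(p) = -T/2,
so Gamma^(alpha) = -((1+alpha)/2)*T.
alpha = -1, -(1+alpha)/2 = 0.0.
Gamma = 0.0 * -122.249206 = 0.0000

0.0000


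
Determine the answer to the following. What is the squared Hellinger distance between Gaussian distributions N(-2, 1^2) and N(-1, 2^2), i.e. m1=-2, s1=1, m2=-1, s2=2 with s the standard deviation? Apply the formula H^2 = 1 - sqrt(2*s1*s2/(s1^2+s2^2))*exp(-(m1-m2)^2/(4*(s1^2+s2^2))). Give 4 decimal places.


Squared Hellinger distance for Gaussians:
H^2 = 1 - sqrt(2*s1*s2/(s1^2+s2^2)) * exp(-(m1-m2)^2/(4*(s1^2+s2^2))).
s1^2 = 1, s2^2 = 4, s1^2+s2^2 = 5.
sqrt(2*1*2/(5)) = 0.894427.
(m1-m2)^2 = (-1)^2 = 1.
exp(-1/(4*5)) = exp(-0.05) = 0.951229.
H^2 = 1 - 0.894427*0.951229 = 0.1492

0.1492


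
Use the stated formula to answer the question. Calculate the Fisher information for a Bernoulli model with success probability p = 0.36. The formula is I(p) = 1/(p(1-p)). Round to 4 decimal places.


For Bernoulli(p), Fisher information is I(p) = 1/(p*(1-p)).
p = 0.36, 1-p = 0.64.
p*(1-p) = 0.2304.
I(p) = 1/0.2304 = 4.3403

4.3403


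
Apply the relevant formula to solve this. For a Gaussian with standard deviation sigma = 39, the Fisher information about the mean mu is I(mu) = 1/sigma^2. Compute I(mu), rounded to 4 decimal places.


The Fisher information for the mean of a normal distribution is I(mu) = 1/sigma^2.
sigma = 39, so sigma^2 = 1521.
I(mu) = 1/1521 = 0.0007

0.0007


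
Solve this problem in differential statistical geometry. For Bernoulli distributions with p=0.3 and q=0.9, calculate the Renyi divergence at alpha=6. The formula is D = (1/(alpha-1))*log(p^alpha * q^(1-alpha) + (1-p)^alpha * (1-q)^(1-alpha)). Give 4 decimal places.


Renyi divergence of order alpha between Bernoulli distributions:
D = (1/(alpha-1))*log(p^alpha * q^(1-alpha) + (1-p)^alpha * (1-q)^(1-alpha)).
alpha = 6, p = 0.3, q = 0.9.
p^alpha * q^(1-alpha) = 0.3^6 * 0.9^-5 = 0.001235.
(1-p)^alpha * (1-q)^(1-alpha) = 0.7^6 * 0.1^-5 = 11764.9.
sum = 0.001235 + 11764.9 = 11764.901235.
D = (1/5)*log(11764.901235) = 1.8746

1.8746


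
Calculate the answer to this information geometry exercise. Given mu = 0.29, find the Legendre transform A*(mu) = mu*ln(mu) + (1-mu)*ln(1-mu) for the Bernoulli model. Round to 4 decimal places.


Legendre transform for Bernoulli:
A*(mu) = mu*log(mu) + (1-mu)*log(1-mu).
mu = 0.29, 1-mu = 0.71.
mu*log(mu) = 0.29*log(0.29) = -0.358984.
(1-mu)*log(1-mu) = 0.71*log(0.71) = -0.243168.
A* = -0.358984 + -0.243168 = -0.6022

-0.6022


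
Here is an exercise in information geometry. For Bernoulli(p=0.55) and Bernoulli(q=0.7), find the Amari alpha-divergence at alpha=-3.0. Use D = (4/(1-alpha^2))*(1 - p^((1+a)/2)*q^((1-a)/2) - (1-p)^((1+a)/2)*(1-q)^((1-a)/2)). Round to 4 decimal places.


Amari alpha-divergence:
D = (4/(1-alpha^2))*(1 - p^((1+a)/2)*q^((1-a)/2) - (1-p)^((1+a)/2)*(1-q)^((1-a)/2)).
alpha = -3.0, p = 0.55, q = 0.7.
e1 = (1+alpha)/2 = -1.0, e2 = (1-alpha)/2 = 2.0.
t1 = p^e1 * q^e2 = 0.55^-1.0 * 0.7^2.0 = 0.890909.
t2 = (1-p)^e1 * (1-q)^e2 = 0.45^-1.0 * 0.3^2.0 = 0.2.
4/(1-alpha^2) = -0.5.
D = -0.5*(1 - 0.890909 - 0.2) = 0.0455

0.0455


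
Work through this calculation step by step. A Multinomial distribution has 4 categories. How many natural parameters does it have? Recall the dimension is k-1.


Exponential family dimension calculation:
For Multinomial with k=4 categories, dim = k-1 = 3.

3


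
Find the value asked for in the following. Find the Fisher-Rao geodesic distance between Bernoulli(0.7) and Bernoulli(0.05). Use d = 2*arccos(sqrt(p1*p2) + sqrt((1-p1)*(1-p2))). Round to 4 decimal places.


Geodesic distance on Bernoulli manifold:
d(p1,p2) = 2*arccos(sqrt(p1*p2) + sqrt((1-p1)*(1-p2))).
sqrt(p1*p2) = sqrt(0.7*0.05) = 0.187083.
sqrt((1-p1)*(1-p2)) = sqrt(0.3*0.95) = 0.533854.
arg = 0.187083 + 0.533854 = 0.720937.
d = 2*arccos(0.720937) = 1.5313

1.5313


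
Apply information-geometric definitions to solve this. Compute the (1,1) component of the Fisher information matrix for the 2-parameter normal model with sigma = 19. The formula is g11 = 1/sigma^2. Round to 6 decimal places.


For the 2-parameter normal family, the Fisher metric has:
  g11 = 1/sigma^2, g22 = 2/sigma^2.
sigma = 19, sigma^2 = 361.
g11 = 0.002770

0.002770


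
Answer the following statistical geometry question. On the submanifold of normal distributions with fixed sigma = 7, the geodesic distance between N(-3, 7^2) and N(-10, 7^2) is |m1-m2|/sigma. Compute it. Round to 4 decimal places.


On the fixed-variance normal subfamily, geodesic distance = |m1-m2|/sigma.
|-3 - -10| = 7.
sigma = 7.
d = 7/7 = 1.0000

1.0000


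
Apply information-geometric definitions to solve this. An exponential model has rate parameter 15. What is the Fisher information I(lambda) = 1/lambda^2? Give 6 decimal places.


Fisher information for exponential: I(lambda) = 1/lambda^2.
lambda = 15, lambda^2 = 225.
I = 1/225 = 0.004444

0.004444


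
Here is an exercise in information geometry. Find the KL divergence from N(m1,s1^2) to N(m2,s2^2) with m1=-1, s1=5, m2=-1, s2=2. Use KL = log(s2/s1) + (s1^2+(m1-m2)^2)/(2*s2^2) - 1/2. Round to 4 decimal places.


KL divergence between normal distributions:
KL = log(s2/s1) + (s1^2 + (m1-m2)^2)/(2*s2^2) - 1/2.
log(2/5) = -0.916291.
(5^2 + (-1--1)^2)/(2*2^2) = (25 + 0)/8 = 3.125.
KL = -0.916291 + 3.125 - 0.5 = 1.7087

1.7087


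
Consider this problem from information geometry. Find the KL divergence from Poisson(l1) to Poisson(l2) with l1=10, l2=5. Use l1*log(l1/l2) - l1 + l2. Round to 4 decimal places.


KL divergence for Poisson:
KL = l1*log(l1/l2) - l1 + l2.
l1 = 10, l2 = 5.
log(10/5) = 0.693147.
l1*log(l1/l2) = 10 * 0.693147 = 6.931472.
KL = 6.931472 - 10 + 5 = 1.9315

1.9315


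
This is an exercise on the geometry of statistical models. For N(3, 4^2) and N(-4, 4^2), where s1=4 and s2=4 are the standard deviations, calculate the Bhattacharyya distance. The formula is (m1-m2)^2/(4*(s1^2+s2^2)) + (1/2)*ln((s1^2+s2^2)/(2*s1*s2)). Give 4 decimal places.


Bhattacharyya distance between two Gaussians:
DB = (m1-m2)^2/(4*(s1^2+s2^2)) + (1/2)*ln((s1^2+s2^2)/(2*s1*s2)).
(m1-m2)^2 = (7)^2 = 49.
s1^2+s2^2 = 16 + 16 = 32.
term1 = 49/128 = 0.382812.
term2 = 0.5*ln(32/32.0) = 0.0.
DB = 0.382812 + 0.0 = 0.3828

0.3828


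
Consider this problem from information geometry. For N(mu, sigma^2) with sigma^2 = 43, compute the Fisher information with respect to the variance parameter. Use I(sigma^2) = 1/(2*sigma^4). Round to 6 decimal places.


Fisher information for variance: I(sigma^2) = 1/(2*sigma^4).
sigma^2 = 43, so sigma^4 = 1849.
I = 1/(2*1849) = 1/3698 = 0.000270

0.000270


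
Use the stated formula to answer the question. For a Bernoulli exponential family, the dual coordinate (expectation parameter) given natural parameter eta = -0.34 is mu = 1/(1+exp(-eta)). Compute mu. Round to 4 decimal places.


Dual coordinate (expectation parameter) for Bernoulli:
mu = 1/(1+exp(-eta)).
eta = -0.34.
exp(-eta) = exp(0.34) = 1.404948.
mu = 1/(1+1.404948) = 0.4158

0.4158


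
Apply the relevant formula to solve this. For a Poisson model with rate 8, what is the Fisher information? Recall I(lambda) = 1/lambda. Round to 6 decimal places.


Fisher information for Poisson: I(lambda) = 1/lambda.
lambda = 8.
I(lambda) = 1/8 = 0.125000

0.125000


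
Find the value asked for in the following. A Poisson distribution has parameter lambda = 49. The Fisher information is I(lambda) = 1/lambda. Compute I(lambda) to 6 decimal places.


Fisher information for Poisson: I(lambda) = 1/lambda.
lambda = 49.
I(lambda) = 1/49 = 0.020408

0.020408


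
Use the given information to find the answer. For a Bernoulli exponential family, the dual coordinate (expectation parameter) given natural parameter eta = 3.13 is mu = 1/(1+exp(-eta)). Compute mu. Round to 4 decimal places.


Dual coordinate (expectation parameter) for Bernoulli:
mu = 1/(1+exp(-eta)).
eta = 3.13.
exp(-eta) = exp(-3.13) = 0.043718.
mu = 1/(1+0.043718) = 0.9581

0.9581


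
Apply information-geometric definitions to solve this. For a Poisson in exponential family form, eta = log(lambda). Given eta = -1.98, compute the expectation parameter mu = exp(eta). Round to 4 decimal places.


Expectation parameter for Poisson exponential family:
mu = exp(eta).
eta = -1.98.
mu = exp(-1.98) = 0.1381

0.1381


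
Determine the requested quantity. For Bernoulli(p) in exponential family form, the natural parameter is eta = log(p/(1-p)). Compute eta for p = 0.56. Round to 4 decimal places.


Natural parameter for Bernoulli: eta = log(p/(1-p)).
p = 0.56, 1-p = 0.44.
p/(1-p) = 1.272727.
eta = log(1.272727) = 0.2412

0.2412


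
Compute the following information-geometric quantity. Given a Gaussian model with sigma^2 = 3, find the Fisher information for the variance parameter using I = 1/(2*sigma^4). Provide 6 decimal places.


Fisher information for variance: I(sigma^2) = 1/(2*sigma^4).
sigma^2 = 3, so sigma^4 = 9.
I = 1/(2*9) = 1/18 = 0.055556

0.055556


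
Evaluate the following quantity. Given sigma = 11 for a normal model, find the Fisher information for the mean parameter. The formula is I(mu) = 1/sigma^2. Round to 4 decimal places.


The Fisher information for the mean of a normal distribution is I(mu) = 1/sigma^2.
sigma = 11, so sigma^2 = 121.
I(mu) = 1/121 = 0.0083

0.0083


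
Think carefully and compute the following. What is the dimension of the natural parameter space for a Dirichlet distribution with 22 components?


Exponential family dimension calculation:
Dirichlet with 22 components has 22 natural parameters.

22


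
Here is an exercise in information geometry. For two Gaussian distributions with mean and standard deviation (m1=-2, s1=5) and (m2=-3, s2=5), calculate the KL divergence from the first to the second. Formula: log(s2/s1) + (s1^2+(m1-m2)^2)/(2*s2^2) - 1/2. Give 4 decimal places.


KL divergence between normal distributions:
KL = log(s2/s1) + (s1^2 + (m1-m2)^2)/(2*s2^2) - 1/2.
log(5/5) = 0.0.
(5^2 + (-2--3)^2)/(2*5^2) = (25 + 1)/50 = 0.52.
KL = 0.0 + 0.52 - 0.5 = 0.0200

0.0200


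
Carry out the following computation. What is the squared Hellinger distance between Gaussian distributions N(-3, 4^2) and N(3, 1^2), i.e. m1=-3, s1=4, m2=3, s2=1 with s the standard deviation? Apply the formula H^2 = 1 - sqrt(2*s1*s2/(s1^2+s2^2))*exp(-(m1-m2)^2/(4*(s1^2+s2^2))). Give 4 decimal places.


Squared Hellinger distance for Gaussians:
H^2 = 1 - sqrt(2*s1*s2/(s1^2+s2^2)) * exp(-(m1-m2)^2/(4*(s1^2+s2^2))).
s1^2 = 16, s2^2 = 1, s1^2+s2^2 = 17.
sqrt(2*4*1/(17)) = 0.685994.
(m1-m2)^2 = (-6)^2 = 36.
exp(-36/(4*17)) = exp(-0.529412) = 0.588951.
H^2 = 1 - 0.685994*0.588951 = 0.5960

0.5960


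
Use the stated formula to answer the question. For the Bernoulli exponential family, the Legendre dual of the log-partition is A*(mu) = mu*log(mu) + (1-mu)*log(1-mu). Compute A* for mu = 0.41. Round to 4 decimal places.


Legendre transform for Bernoulli:
A*(mu) = mu*log(mu) + (1-mu)*log(1-mu).
mu = 0.41, 1-mu = 0.59.
mu*log(mu) = 0.41*log(0.41) = -0.365555.
(1-mu)*log(1-mu) = 0.59*log(0.59) = -0.311303.
A* = -0.365555 + -0.311303 = -0.6769

-0.6769


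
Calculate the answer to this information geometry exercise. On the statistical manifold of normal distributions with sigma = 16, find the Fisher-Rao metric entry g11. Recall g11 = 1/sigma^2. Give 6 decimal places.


For the 2-parameter normal family, the Fisher metric has:
  g11 = 1/sigma^2, g22 = 2/sigma^2.
sigma = 16, sigma^2 = 256.
g11 = 0.003906

0.003906


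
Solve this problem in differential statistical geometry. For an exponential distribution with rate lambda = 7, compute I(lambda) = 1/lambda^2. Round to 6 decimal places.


Fisher information for exponential: I(lambda) = 1/lambda^2.
lambda = 7, lambda^2 = 49.
I = 1/49 = 0.020408

0.020408


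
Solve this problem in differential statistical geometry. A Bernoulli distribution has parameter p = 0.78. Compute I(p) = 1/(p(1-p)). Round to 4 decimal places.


For Bernoulli(p), Fisher information is I(p) = 1/(p*(1-p)).
p = 0.78, 1-p = 0.22.
p*(1-p) = 0.1716.
I(p) = 1/0.1716 = 5.8275

5.8275


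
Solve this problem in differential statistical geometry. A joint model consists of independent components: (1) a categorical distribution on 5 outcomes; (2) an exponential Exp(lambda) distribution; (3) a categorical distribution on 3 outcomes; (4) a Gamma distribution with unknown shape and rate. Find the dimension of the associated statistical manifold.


The dimension of a statistical manifold equals the number of free
(independent) real parameters of the model. For a product of independent
blocks the parameter counts add.
- categorical on 5 outcomes (probabilities sum to 1): 5-1 = 4.
- exponential (lambda): 1.
- categorical on 3 outcomes (probabilities sum to 1): 3-1 = 2.
- Gamma (shape, rate): 2.
Total = 4 + 1 + 2 + 2 = 9.
Dimension = 9

9


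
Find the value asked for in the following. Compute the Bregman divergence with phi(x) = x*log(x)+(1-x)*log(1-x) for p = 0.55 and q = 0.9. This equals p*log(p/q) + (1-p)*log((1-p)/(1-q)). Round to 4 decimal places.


Bregman divergence with negative entropy generator:
D = p*log(p/q) + (1-p)*log((1-p)/(1-q)).
p = 0.55, q = 0.9.
p*log(p/q) = 0.55*log(0.55/0.9) = -0.270862.
(1-p)*log((1-p)/(1-q)) = 0.45*log(0.45/0.1) = 0.676835.
D = -0.270862 + 0.676835 = 0.4060

0.4060


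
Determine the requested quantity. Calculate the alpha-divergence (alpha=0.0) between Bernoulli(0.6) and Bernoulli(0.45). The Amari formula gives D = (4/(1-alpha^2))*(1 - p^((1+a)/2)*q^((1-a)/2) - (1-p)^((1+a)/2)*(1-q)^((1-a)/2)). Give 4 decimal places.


Amari alpha-divergence:
D = (4/(1-alpha^2))*(1 - p^((1+a)/2)*q^((1-a)/2) - (1-p)^((1+a)/2)*(1-q)^((1-a)/2)).
alpha = 0.0, p = 0.6, q = 0.45.
e1 = (1+alpha)/2 = 0.5, e2 = (1-alpha)/2 = 0.5.
t1 = p^e1 * q^e2 = 0.6^0.5 * 0.45^0.5 = 0.519615.
t2 = (1-p)^e1 * (1-q)^e2 = 0.4^0.5 * 0.55^0.5 = 0.469042.
4/(1-alpha^2) = 4.0.
D = 4.0*(1 - 0.519615 - 0.469042) = 0.0454

0.0454


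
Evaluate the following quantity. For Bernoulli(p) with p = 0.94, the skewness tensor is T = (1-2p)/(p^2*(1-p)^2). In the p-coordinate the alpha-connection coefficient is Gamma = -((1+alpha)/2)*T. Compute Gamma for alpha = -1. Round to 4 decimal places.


Skewness (Amari-Chentsov) tensor: T = (1-2p)/(p^2*(1-p)^2).
p = 0.94, 1-2p = -0.88, p^2 = 0.8836, (1-p)^2 = 0.0036.
T = -0.88/(0.8836 * 0.0036) = -276.646044.
In the p-coordinate, Gamma^(alpha) = Gamma^(0) - (alpha/2)*T with Gamma^(0) = (1/2)*g'(p) = -T/2,
so Gamma^(alpha) = -((1+alpha)/2)*T.
alpha = -1, -(1+alpha)/2 = 0.0.
Gamma = 0.0 * -276.646044 = 0.0000

0.0000


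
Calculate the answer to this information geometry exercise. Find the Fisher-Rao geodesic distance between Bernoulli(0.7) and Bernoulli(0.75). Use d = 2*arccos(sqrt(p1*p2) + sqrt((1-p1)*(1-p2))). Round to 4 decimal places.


Geodesic distance on Bernoulli manifold:
d(p1,p2) = 2*arccos(sqrt(p1*p2) + sqrt((1-p1)*(1-p2))).
sqrt(p1*p2) = sqrt(0.7*0.75) = 0.724569.
sqrt((1-p1)*(1-p2)) = sqrt(0.3*0.25) = 0.273861.
arg = 0.724569 + 0.273861 = 0.99843.
d = 2*arccos(0.99843) = 0.1121

0.1121


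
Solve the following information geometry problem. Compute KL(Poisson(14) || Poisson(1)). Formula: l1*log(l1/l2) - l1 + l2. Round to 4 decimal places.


KL divergence for Poisson:
KL = l1*log(l1/l2) - l1 + l2.
l1 = 14, l2 = 1.
log(14/1) = 2.639057.
l1*log(l1/l2) = 14 * 2.639057 = 36.946803.
KL = 36.946803 - 14 + 1 = 23.9468

23.9468


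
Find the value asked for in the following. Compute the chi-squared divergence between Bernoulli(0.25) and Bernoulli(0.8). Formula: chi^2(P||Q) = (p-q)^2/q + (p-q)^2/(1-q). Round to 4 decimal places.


Chi-squared divergence between Bernoulli distributions:
chi^2 = (p-q)^2/q + (p-q)^2/(1-q).
p = 0.25, q = 0.8, p-q = -0.55.
(p-q)^2 = 0.3025.
term1 = 0.3025/0.8 = 0.378125.
term2 = 0.3025/0.2 = 1.5125.
chi^2 = 0.378125 + 1.5125 = 1.8906

1.8906


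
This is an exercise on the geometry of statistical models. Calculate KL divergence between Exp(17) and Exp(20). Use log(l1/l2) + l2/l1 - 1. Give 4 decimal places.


KL divergence for exponential family:
KL = log(l1/l2) + l2/l1 - 1.
log(17/20) = -0.162519.
20/17 = 1.176471.
KL = -0.162519 + 1.176471 - 1 = 0.0140

0.0140


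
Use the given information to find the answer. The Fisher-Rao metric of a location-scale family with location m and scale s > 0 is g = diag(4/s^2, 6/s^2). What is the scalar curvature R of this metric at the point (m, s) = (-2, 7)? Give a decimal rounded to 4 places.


The metric has the form g = (A dm^2 + B ds^2)/s^2 with A = 4, B = 6.
Substitute u = sqrt(A/B)*m: g = B*(du^2 + ds^2)/s^2, i.e. B times the
Poincare upper half-plane metric, which has constant Gaussian curvature -1.
Scaling a 2D metric by a constant c divides the Gaussian curvature by c,
so K = -1/B = -1/(6) = -0.1667 everywhere (the point (m, s) = (-2, 7) is irrelevant:
the curvature is constant).
Scalar curvature in dimension 2: R = 2K = -2/(6) = -0.3333.

-0.3333


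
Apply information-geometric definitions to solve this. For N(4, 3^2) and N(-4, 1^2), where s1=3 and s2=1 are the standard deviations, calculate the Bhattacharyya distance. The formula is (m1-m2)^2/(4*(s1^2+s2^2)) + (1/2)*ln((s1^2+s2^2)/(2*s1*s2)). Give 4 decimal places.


Bhattacharyya distance between two Gaussians:
DB = (m1-m2)^2/(4*(s1^2+s2^2)) + (1/2)*ln((s1^2+s2^2)/(2*s1*s2)).
(m1-m2)^2 = (8)^2 = 64.
s1^2+s2^2 = 9 + 1 = 10.
term1 = 64/40 = 1.6.
term2 = 0.5*ln(10/6.0) = 0.255413.
DB = 1.6 + 0.255413 = 1.8554

1.8554


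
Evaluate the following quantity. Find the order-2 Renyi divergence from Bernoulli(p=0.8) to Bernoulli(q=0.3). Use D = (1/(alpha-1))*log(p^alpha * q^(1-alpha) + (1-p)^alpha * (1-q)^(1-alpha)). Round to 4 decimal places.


Renyi divergence of order alpha between Bernoulli distributions:
D = (1/(alpha-1))*log(p^alpha * q^(1-alpha) + (1-p)^alpha * (1-q)^(1-alpha)).
alpha = 2, p = 0.8, q = 0.3.
p^alpha * q^(1-alpha) = 0.8^2 * 0.3^-1 = 2.133333.
(1-p)^alpha * (1-q)^(1-alpha) = 0.2^2 * 0.7^-1 = 0.057143.
sum = 2.133333 + 0.057143 = 2.190476.
D = (1/1)*log(2.190476) = 0.7841

0.7841


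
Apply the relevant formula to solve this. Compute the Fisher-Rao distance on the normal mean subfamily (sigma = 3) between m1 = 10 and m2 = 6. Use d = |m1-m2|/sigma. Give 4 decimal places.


On the fixed-variance normal subfamily, geodesic distance = |m1-m2|/sigma.
|10 - 6| = 4.
sigma = 3.
d = 4/3 = 1.3333

1.3333


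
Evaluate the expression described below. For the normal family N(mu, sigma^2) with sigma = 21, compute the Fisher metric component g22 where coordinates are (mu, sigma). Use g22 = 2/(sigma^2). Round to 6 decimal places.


For the 2-parameter normal family, the Fisher metric has:
  g11 = 1/sigma^2, g22 = 2/sigma^2.
sigma = 21, sigma^2 = 441.
g22 = 0.004535

0.004535
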